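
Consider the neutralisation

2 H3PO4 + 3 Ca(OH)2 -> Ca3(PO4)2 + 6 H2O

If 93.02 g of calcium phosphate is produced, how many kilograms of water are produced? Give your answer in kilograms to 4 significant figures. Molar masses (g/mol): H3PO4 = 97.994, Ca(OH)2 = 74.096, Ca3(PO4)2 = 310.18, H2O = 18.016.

0.03242 kg

n(Ca3(PO4)2) = 93.020 g / 310.18 g/mol = 0.29989 mol.
From the equation the Ca3(PO4)2:H2O mole ratio is 1:6, so n(H2O) = 0.29989 × 6/1 = 1.7993 mol.
Mass of H2O = 1.7993 mol × 18.016 g/mol = 32.417 g.
Converting to kg: 32.417 g = 0.03242 kg.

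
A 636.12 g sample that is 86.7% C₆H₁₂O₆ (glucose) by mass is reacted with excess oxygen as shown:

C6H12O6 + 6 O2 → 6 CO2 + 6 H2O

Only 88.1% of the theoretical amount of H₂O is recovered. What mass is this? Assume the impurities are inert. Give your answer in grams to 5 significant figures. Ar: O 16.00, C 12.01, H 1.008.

Pure C6H12O6 available = 636.12 g × 0.867 = 551.516 g.
M(C6H12O6) = 6(12.01) + 12(1.008) + 6(16.00) = 180.156 g/mol.
M(H2O) = 2(1.008) + 16.00 = 18.016 g/mol.
n(C6H12O6) = 551.516 g / 180.156 g/mol = 3.06132 mol.
From the equation the C6H12O6:H2O mole ratio is 1:6, so n(H2O) = 3.06132 × 6/1 = 18.3679 mol.
Mass of H2O = 18.3679 mol × 18.016 g/mol = 330.917 g.
Actual mass collected = 330.917 g × 0.881 = 291.538 g.

291.54 g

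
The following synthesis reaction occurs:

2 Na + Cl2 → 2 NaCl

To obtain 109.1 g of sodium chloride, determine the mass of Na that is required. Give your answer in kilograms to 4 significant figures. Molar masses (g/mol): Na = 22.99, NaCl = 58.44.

n(NaCl) = 109.10 g / 58.44 g/mol = 1.8669 mol.
From the equation the NaCl:Na mole ratio is 2:2, so n(Na) = 1.8669 × 2/2 = 1.8669 mol.
Mass of Na = 1.8669 mol × 22.99 g/mol = 42.919 g.
Converting to kg: 42.919 g = 0.04292 kg.

0.04292 kg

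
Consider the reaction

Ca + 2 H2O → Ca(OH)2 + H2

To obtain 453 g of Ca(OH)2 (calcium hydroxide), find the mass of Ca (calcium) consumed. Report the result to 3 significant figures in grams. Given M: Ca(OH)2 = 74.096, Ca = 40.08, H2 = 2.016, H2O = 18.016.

245 g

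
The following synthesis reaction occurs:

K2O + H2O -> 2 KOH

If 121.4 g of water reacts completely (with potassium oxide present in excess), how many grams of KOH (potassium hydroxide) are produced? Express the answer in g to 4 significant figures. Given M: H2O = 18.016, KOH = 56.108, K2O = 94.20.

756.2 g

n(H2O) = 121.40 g / 18.016 g/mol = 6.7385 mol.
From the equation the H2O:KOH mole ratio is 1:2, so n(KOH) = 6.7385 × 2/1 = 13.477 mol.
Mass of KOH = 13.477 mol × 56.108 g/mol = 756.16 g.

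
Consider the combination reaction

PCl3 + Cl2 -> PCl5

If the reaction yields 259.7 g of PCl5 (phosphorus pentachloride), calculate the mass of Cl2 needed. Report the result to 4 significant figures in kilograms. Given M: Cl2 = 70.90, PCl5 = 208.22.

n(PCl5) = 259.70 g / 208.22 g/mol = 1.2472 mol.
From the equation the PCl5:Cl2 mole ratio is 1:1, so n(Cl2) = 1.2472 × 1/1 = 1.2472 mol.
Mass of Cl2 = 1.2472 mol × 70.90 g/mol = 88.429 g.
Converting to kg: 88.429 g = 0.08843 kg.

0.08843 kg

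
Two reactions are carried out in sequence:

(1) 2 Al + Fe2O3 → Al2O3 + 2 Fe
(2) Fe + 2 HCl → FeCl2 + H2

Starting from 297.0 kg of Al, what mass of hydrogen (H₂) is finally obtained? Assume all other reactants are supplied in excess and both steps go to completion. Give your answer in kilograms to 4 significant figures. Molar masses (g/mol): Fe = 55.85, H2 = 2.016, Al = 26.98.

22.19 kg

297.0 kg = 297000 g.
n(Al) = 297000 / 26.98 = 11008 mol.
Step 1 gives a 2:2 ratio of Al to Fe, so n(Fe) = 11008 mol.
In step 2 the Fe:H2 ratio is 1:1, so n(H2) = 11008 mol.
Mass of H2 = 11008 × 2.016 = 22192 g = 22.19 kg.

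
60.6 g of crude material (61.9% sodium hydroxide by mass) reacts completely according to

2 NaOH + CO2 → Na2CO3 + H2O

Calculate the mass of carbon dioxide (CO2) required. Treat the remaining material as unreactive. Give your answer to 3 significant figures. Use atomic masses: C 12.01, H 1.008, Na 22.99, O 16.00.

20.6 g

Mass of pure NaOH = 60.6 g × 0.619 = 37.51 g.
M(NaOH) = 22.99 + 16.00 + 1.008 = 39.998 g/mol.
M(CO2) = 12.01 + 2(16.00) = 44.01 g/mol.
n(NaOH) = 37.51 g / 39.998 g/mol = 0.9378 mol.
From the equation the NaOH:CO2 mole ratio is 2:1, so n(CO2) = 0.9378 × 1/2 = 0.4689 mol.
Mass of CO2 = 0.4689 mol × 44.01 g/mol = 20.64 g.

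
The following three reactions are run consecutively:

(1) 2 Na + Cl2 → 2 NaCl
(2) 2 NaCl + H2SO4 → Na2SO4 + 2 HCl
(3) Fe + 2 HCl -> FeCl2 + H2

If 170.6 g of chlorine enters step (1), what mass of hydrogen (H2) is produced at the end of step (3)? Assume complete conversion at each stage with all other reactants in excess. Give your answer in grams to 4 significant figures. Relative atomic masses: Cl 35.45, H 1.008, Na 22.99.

M(Cl2) = 2(35.45) = 70.90 g/mol.
M(H2) = 2(1.008) = 2.016 g/mol.
n(Cl2) = 170.6 / 70.90 = 2.4062 mol.
Reaction (1): Cl2→NaCl ratio 1:2 ⇒ n(NaCl) = 4.8124 mol.
Reaction (2): NaCl→HCl ratio 2:2 ⇒ n(HCl) = 4.8124 mol.
Reaction (3): HCl→H2 ratio 2:1 ⇒ n(H2) = 2.4062 mol.
Mass of H2 = 2.4062 × 2.016 = 4.8509 g.

4.851 g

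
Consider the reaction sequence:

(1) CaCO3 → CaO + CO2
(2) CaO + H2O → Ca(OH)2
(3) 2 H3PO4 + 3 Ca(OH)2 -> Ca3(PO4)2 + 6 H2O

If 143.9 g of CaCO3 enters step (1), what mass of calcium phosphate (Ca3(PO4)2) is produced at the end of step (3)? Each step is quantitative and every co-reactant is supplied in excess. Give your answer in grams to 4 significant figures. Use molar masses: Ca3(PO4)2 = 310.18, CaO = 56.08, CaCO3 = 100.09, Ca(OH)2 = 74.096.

148.6 g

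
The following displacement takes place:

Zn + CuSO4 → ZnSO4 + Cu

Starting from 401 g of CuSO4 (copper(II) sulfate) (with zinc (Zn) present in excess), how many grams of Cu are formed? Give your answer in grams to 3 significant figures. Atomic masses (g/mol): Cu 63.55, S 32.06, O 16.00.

M(CuSO4) = 63.55 + 32.06 + 4(16.00) = 159.61 g/mol.
M(Cu) = 63.55 g/mol.
n(CuSO4) = 401.0 g / 159.61 g/mol = 2.512 mol.
From the equation the CuSO4:Cu mole ratio is 1:1, so n(Cu) = 2.512 × 1/1 = 2.512 mol.
Mass of Cu = 2.512 mol × 63.55 g/mol = 159.7 g.

160 g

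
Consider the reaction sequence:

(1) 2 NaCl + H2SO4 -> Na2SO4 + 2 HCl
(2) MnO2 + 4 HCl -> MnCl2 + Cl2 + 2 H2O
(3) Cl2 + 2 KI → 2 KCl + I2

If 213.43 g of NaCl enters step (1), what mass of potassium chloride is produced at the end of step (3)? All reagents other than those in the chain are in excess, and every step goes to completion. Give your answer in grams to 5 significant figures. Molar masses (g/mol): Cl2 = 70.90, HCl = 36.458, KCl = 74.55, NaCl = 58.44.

136.13 g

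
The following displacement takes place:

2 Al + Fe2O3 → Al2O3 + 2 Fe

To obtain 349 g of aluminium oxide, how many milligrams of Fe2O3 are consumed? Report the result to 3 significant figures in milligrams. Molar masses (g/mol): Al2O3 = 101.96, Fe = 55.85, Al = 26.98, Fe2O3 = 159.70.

547000 mg

n(Al2O3) = 349.0 g / 101.96 g/mol = 3.423 mol.
From the equation the Al2O3:Fe2O3 mole ratio is 1:1, so n(Fe2O3) = 3.423 × 1/1 = 3.423 mol.
Mass of Fe2O3 = 3.423 mol × 159.70 g/mol = 546.6 g.
Converting to mg: 546.6 g = 547000 mg.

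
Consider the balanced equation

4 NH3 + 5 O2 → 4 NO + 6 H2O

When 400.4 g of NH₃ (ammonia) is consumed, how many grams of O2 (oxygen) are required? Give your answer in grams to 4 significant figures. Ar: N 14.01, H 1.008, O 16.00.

940.2 g

M(NH3) = 14.01 + 3(1.008) = 17.034 g/mol.
M(O2) = 2(16.00) = 32.00 g/mol.
n(NH3) = 400.40 g / 17.034 g/mol = 23.506 mol.
From the equation the NH3:O2 mole ratio is 4:5, so n(O2) = 23.506 × 5/4 = 29.382 mol.
Mass of O2 = 29.382 mol × 32.00 g/mol = 940.24 g.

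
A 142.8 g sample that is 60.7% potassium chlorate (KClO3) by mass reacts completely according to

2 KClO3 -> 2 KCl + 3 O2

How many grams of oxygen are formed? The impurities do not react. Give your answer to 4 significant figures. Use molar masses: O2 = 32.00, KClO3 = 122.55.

33.95 g

Mass of pure KClO3 = 142.8 g × 0.607 = 86.680 g.
n(KClO3) = 86.680 g / 122.55 g/mol = 0.70730 mol.
From the equation the KClO3:O2 mole ratio is 2:3, so n(O2) = 0.70730 × 3/2 = 1.0609 mol.
Mass of O2 = 1.0609 mol × 32.00 g/mol = 33.950 g.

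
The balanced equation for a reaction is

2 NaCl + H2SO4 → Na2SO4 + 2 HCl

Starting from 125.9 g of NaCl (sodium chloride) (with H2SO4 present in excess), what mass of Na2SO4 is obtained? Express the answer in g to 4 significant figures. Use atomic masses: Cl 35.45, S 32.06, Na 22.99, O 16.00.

M(NaCl) = 22.99 + 35.45 = 58.44 g/mol.
M(Na2SO4) = 2(22.99) + 32.06 + 4(16.00) = 142.04 g/mol.
n(NaCl) = 125.90 g / 58.44 g/mol = 2.1543 mol.
From the equation the NaCl:Na2SO4 mole ratio is 2:1, so n(Na2SO4) = 2.1543 × 1/2 = 1.0772 mol.
Mass of Na2SO4 = 1.0772 mol × 142.04 g/mol = 153.00 g.

153.0 g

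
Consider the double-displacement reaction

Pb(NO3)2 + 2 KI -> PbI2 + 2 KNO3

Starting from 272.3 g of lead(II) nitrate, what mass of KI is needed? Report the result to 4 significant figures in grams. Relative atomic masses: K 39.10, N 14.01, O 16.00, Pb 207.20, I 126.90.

272.9 g

M(Pb(NO3)2) = 207.20 + 2(14.01) + 6(16.00) = 331.22 g/mol.
M(KI) = 39.10 + 126.90 = 166.00 g/mol.
n(Pb(NO3)2) = 272.30 g / 331.22 g/mol = 0.82211 mol.
From the equation the Pb(NO3)2:KI mole ratio is 1:2, so n(KI) = 0.82211 × 2/1 = 1.6442 mol.
Mass of KI = 1.6442 mol × 166.00 g/mol = 272.94 g.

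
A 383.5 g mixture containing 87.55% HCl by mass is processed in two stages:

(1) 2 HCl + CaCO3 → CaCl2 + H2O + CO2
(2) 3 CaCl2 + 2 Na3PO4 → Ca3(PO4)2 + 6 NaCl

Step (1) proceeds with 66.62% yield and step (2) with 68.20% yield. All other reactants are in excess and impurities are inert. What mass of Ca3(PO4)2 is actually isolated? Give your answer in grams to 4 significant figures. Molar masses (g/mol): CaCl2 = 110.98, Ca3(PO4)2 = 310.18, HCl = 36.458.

216.3 g

Pure HCl = 383.5 × 0.8755 = 335.75 g.
n(HCl) = 335.75 / 36.458 = 9.2093 mol.
Step 1 (HCl:CaCl2 = 2:1): theoretical n(CaCl2) = 4.6047 mol; at 66.62% yield, n(CaCl2) = 3.0676 mol.
Step 2 (CaCl2:Ca3(PO4)2 = 3:1): theoretical n(Ca3(PO4)2) = 1.0225 mol, so theoretical mass = 1.0225 × 310.18 = 317.17 g.
At 68.20% yield, actual mass of Ca3(PO4)2 = 317.17 × 0.6820 = 216.31 g.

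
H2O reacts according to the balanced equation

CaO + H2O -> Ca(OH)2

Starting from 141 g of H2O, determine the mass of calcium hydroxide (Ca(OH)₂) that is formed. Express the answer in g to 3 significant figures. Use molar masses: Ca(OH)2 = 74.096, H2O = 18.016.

580 g

n(H2O) = 141.0 g / 18.016 g/mol = 7.826 mol.
From the equation the H2O:Ca(OH)2 mole ratio is 1:1, so n(Ca(OH)2) = 7.826 × 1/1 = 7.826 mol.
Mass of Ca(OH)2 = 7.826 mol × 74.096 g/mol = 579.9 g.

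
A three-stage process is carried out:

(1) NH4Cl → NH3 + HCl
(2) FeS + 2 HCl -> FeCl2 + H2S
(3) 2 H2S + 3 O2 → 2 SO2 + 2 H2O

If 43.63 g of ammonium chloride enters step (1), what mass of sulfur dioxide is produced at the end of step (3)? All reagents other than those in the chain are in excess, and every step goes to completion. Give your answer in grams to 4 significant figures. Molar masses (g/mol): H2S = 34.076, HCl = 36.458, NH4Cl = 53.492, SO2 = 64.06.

26.12 g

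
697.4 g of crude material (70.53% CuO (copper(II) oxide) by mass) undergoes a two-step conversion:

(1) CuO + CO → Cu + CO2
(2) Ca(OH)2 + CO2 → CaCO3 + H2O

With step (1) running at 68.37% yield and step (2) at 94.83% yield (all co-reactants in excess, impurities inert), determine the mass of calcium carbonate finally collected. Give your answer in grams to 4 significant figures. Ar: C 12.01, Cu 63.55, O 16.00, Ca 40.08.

Pure CuO = 697.4 × 0.7053 = 491.88 g.
M(CuO) = 63.55 + 16.00 = 79.55 g/mol.
M(CaCO3) = 40.08 + 12.01 + 3(16.00) = 100.09 g/mol.
n(CuO) = 491.88 / 79.55 = 6.1832 mol.
Step 1 (CuO:CO2 = 1:1): theoretical n(CO2) = 6.1832 mol; at 68.37% yield, n(CO2) = 4.2275 mol.
Step 2 (CO2:CaCO3 = 1:1): theoretical n(CaCO3) = 4.2275 mol, so theoretical mass = 4.2275 × 100.09 = 423.13 g.
At 94.83% yield, actual mass of CaCO3 = 423.13 × 0.9483 = 401.25 g.

401.3 g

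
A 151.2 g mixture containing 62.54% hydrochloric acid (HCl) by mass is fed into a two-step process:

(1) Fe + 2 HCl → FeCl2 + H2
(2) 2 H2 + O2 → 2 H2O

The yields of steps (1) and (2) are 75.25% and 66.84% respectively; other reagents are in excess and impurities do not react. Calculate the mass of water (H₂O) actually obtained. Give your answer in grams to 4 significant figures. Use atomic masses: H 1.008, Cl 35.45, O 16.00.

11.75 g

Pure HCl = 151.2 × 0.6254 = 94.560 g.
M(HCl) = 1.008 + 35.45 = 36.458 g/mol.
M(H2O) = 2(1.008) + 16.00 = 18.016 g/mol.
n(HCl) = 94.560 / 36.458 = 2.5937 mol.
Step 1 (HCl:H2 = 2:1): theoretical n(H2) = 1.2968 mol; at 75.25% yield, n(H2) = 0.97587 mol.
Step 2 (H2:H2O = 2:2): theoretical n(H2O) = 0.97587 mol, so theoretical mass = 0.97587 × 18.016 = 17.581 g.
At 66.84% yield, actual mass of H2O = 17.581 × 0.6684 = 11.751 g.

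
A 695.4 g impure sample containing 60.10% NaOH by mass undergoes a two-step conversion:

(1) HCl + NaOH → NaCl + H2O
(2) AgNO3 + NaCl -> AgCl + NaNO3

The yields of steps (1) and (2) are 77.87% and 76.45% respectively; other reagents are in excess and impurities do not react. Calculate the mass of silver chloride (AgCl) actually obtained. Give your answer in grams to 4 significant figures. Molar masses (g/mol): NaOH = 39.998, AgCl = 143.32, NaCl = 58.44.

891.5 g

Pure NaOH = 695.4 × 0.6010 = 417.94 g.
n(NaOH) = 417.94 / 39.998 = 10.449 mol.
Step 1 (NaOH:NaCl = 1:1): theoretical n(NaCl) = 10.449 mol; at 77.87% yield, n(NaCl) = 8.1366 mol.
Step 2 (NaCl:AgCl = 1:1): theoretical n(AgCl) = 8.1366 mol, so theoretical mass = 8.1366 × 143.32 = 1166.1 g.
At 76.45% yield, actual mass of AgCl = 1166.1 × 0.7645 = 891.51 g.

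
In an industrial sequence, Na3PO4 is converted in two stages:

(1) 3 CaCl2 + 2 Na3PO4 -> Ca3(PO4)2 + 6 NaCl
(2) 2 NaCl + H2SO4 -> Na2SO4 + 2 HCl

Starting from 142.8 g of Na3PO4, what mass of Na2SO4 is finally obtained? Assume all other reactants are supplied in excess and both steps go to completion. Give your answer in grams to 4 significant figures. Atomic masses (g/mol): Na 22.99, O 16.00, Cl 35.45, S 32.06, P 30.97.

M(Na3PO4) = 3(22.99) + 30.97 + 4(16.00) = 163.94 g/mol.
M(Na2SO4) = 2(22.99) + 32.06 + 4(16.00) = 142.04 g/mol.
n(Na3PO4) = 142.80 / 163.94 = 0.87105 mol.
Step 1 gives a 2:6 ratio of Na3PO4 to NaCl, so n(NaCl) = 2.6132 mol.
In step 2 the NaCl:Na2SO4 ratio is 2:1, so n(Na2SO4) = 1.3066 mol.
Mass of Na2SO4 = 1.3066 × 142.04 = 185.59 g.

185.6 g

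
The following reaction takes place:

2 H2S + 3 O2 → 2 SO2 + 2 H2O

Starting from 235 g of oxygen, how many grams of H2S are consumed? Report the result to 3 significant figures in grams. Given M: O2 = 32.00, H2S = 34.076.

167 g

n(O2) = 235.0 g / 32.00 g/mol = 7.344 mol.
From the equation the O2:H2S mole ratio is 3:2, so n(H2S) = 7.344 × 2/3 = 4.896 mol.
Mass of H2S = 4.896 mol × 34.076 g/mol = 166.8 g.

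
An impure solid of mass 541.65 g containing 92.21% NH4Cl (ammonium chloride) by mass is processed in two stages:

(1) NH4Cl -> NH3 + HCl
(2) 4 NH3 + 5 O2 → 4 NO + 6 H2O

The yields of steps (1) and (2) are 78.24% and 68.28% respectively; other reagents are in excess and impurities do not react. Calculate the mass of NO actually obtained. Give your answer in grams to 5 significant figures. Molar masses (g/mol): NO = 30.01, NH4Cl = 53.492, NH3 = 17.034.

Pure NH4Cl = 541.65 × 0.9221 = 499.455 g.
n(NH4Cl) = 499.455 / 53.492 = 9.33701 mol.
Step 1 (NH4Cl:NH3 = 1:1): theoretical n(NH3) = 9.33701 mol; at 78.24% yield, n(NH3) = 7.30528 mol.
Step 2 (NH3:NO = 4:4): theoretical n(NO) = 7.30528 mol, so theoretical mass = 7.30528 × 30.01 = 219.231 g.
At 68.28% yield, actual mass of NO = 219.231 × 0.6828 = 149.691 g.

149.69 g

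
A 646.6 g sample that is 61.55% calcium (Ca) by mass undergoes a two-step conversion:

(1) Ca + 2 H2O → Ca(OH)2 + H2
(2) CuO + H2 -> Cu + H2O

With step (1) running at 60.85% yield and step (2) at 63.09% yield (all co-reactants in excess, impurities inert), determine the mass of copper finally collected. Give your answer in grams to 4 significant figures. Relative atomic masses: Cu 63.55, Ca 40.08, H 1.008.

Pure Ca = 646.6 × 0.6155 = 397.98 g.
M(Ca) = 40.08 g/mol.
M(Cu) = 63.55 g/mol.
n(Ca) = 397.98 / 40.08 = 9.9297 mol.
Step 1 (Ca:H2 = 1:1): theoretical n(H2) = 9.9297 mol; at 60.85% yield, n(H2) = 6.0422 mol.
Step 2 (H2:Cu = 1:1): theoretical n(Cu) = 6.0422 mol, so theoretical mass = 6.0422 × 63.55 = 383.98 g.
At 63.09% yield, actual mass of Cu = 383.98 × 0.6309 = 242.25 g.

242.3 g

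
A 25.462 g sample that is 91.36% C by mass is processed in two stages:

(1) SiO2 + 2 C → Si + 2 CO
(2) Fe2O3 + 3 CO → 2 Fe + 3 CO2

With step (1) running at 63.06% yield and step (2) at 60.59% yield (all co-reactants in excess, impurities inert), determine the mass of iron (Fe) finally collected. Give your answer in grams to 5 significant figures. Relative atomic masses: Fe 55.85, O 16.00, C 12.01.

Pure C = 25.462 × 0.9136 = 23.2621 g.
M(C) = 12.01 g/mol.
M(Fe) = 55.85 g/mol.
n(C) = 23.2621 / 12.01 = 1.93689 mol.
Step 1 (C:CO = 2:2): theoretical n(CO) = 1.93689 mol; at 63.06% yield, n(CO) = 1.22140 mol.
Step 2 (CO:Fe = 3:2): theoretical n(Fe) = 0.814270 mol, so theoretical mass = 0.814270 × 55.85 = 45.4770 g.
At 60.59% yield, actual mass of Fe = 45.4770 × 0.6059 = 27.5545 g.

27.554 g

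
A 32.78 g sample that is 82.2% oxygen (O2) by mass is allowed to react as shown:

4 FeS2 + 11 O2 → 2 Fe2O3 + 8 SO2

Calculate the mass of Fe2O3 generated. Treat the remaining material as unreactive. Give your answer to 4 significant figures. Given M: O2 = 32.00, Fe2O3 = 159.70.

24.45 g

Mass of pure O2 = 32.78 g × 0.822 = 26.945 g.
n(O2) = 26.945 g / 32.00 g/mol = 0.84204 mol.
From the equation the O2:Fe2O3 mole ratio is 11:2, so n(Fe2O3) = 0.84204 × 2/11 = 0.15310 mol.
Mass of Fe2O3 = 0.15310 mol × 159.70 g/mol = 24.450 g.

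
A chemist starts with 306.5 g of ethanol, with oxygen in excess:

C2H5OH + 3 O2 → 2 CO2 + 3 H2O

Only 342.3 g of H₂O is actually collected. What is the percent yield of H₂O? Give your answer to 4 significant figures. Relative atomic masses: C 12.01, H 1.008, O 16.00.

95.19 %

M(C2H5OH) = 2(12.01) + 6(1.008) + 16.00 = 46.068 g/mol.
M(H2O) = 2(1.008) + 16.00 = 18.016 g/mol.
n(C2H5OH) = 306.50 g / 46.068 g/mol = 6.6532 mol.
From the equation the C2H5OH:H2O mole ratio is 1:3, so n(H2O) = 6.6532 × 3/1 = 19.960 mol.
Mass of H2O = 19.960 mol × 18.016 g/mol = 359.59 g.
This is the theoretical yield. Percent yield = 342.3 g / 359.59 g × 100% = 95.191%.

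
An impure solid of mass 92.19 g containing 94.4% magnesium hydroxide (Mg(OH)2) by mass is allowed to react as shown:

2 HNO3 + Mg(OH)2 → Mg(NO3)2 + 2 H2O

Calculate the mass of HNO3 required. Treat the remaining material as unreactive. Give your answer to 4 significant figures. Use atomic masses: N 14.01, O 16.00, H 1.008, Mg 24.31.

188.1 g

Mass of pure Mg(OH)2 = 92.19 g × 0.944 = 87.027 g.
M(Mg(OH)2) = 24.31 + 2(16.00) + 2(1.008) = 58.326 g/mol.
M(HNO3) = 1.008 + 14.01 + 3(16.00) = 63.018 g/mol.
n(Mg(OH)2) = 87.027 g / 58.326 g/mol = 1.4921 mol.
From the equation the Mg(OH)2:HNO3 mole ratio is 1:2, so n(HNO3) = 1.4921 × 2/1 = 2.9842 mol.
Mass of HNO3 = 2.9842 mol × 63.018 g/mol = 188.06 g.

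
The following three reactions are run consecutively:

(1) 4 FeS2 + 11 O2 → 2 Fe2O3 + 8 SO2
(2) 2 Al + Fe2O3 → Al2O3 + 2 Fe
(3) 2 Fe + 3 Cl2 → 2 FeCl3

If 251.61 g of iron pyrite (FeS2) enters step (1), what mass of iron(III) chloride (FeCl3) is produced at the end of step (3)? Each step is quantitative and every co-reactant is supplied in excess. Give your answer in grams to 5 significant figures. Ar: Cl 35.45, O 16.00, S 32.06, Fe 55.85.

340.18 g

M(FeS2) = 55.85 + 2(32.06) = 119.97 g/mol.
M(FeCl3) = 55.85 + 3(35.45) = 162.20 g/mol.
n(FeS2) = 251.61 / 119.97 = 2.09727 mol.
Reaction (1): FeS2→Fe2O3 ratio 4:2 ⇒ n(Fe2O3) = 1.04864 mol.
Reaction (2): Fe2O3→Fe ratio 1:2 ⇒ n(Fe) = 2.09727 mol.
Reaction (3): Fe→FeCl3 ratio 2:2 ⇒ n(FeCl3) = 2.09727 mol.
Mass of FeCl3 = 2.09727 × 162.20 = 340.178 g.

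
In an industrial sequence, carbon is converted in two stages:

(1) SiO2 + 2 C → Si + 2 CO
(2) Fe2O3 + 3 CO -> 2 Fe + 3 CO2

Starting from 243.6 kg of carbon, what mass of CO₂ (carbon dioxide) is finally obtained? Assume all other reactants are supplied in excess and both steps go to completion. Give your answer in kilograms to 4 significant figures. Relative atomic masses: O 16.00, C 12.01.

892.7 kg

M(C) = 12.01 g/mol.
M(CO2) = 12.01 + 2(16.00) = 44.01 g/mol.
243.6 kg = 243600 g.
n(C) = 243600 / 12.01 = 20283 mol.
Step 1 gives a 2:2 ratio of C to CO, so n(CO) = 20283 mol.
In step 2 the CO:CO2 ratio is 3:3, so n(CO2) = 20283 mol.
Mass of CO2 = 20283 × 44.01 = 892660 g = 892.7 kg.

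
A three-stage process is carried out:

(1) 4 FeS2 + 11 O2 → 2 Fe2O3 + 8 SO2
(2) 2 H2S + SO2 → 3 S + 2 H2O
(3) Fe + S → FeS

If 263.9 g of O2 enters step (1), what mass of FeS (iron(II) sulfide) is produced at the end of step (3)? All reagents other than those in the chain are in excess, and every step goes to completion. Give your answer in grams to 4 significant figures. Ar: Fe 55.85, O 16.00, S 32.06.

M(O2) = 2(16.00) = 32.00 g/mol.
M(FeS) = 55.85 + 32.06 = 87.91 g/mol.
n(O2) = 263.9 / 32.00 = 8.2469 mol.
Reaction (1): O2→SO2 ratio 11:8 ⇒ n(SO2) = 5.9977 mol.
Reaction (2): SO2→S ratio 1:3 ⇒ n(S) = 17.993 mol.
Reaction (3): S→FeS ratio 1:1 ⇒ n(FeS) = 17.993 mol.
Mass of FeS = 17.993 × 87.91 = 1581.8 g.

1582 g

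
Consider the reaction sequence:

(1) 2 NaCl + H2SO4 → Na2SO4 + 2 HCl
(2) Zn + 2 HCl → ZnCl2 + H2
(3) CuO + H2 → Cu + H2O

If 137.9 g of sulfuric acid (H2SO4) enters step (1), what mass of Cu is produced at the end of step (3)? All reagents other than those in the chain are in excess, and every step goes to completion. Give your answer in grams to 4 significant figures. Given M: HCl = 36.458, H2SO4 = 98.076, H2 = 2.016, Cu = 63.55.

89.35 g

n(H2SO4) = 137.9 / 98.076 = 1.4061 mol.
Reaction (1): H2SO4→HCl ratio 1:2 ⇒ n(HCl) = 2.8121 mol.
Reaction (2): HCl→H2 ratio 2:1 ⇒ n(H2) = 1.4061 mol.
Reaction (3): H2→Cu ratio 1:1 ⇒ n(Cu) = 1.4061 mol.
Mass of Cu = 1.4061 × 63.55 = 89.355 g.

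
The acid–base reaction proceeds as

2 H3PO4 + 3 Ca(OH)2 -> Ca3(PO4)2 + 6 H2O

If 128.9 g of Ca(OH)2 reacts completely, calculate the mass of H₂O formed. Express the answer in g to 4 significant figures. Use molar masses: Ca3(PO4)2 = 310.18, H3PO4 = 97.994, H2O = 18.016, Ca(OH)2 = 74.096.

62.68 g

n(Ca(OH)2) = 128.90 g / 74.096 g/mol = 1.7396 mol.
From the equation the Ca(OH)2:H2O mole ratio is 3:6, so n(H2O) = 1.7396 × 6/3 = 3.4793 mol.
Mass of H2O = 3.4793 mol × 18.016 g/mol = 62.683 g.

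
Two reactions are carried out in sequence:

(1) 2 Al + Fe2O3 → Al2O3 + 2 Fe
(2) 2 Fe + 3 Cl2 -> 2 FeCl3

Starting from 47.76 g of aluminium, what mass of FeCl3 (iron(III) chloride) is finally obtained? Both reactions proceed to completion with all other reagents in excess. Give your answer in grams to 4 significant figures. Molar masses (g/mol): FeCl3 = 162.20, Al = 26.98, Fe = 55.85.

287.1 g

n(Al) = 47.760 / 26.98 = 1.7702 mol.
Step 1 gives a 2:2 ratio of Al to Fe, so n(Fe) = 1.7702 mol.
In step 2 the Fe:FeCl3 ratio is 2:2, so n(FeCl3) = 1.7702 mol.
Mass of FeCl3 = 1.7702 × 162.20 = 287.13 g.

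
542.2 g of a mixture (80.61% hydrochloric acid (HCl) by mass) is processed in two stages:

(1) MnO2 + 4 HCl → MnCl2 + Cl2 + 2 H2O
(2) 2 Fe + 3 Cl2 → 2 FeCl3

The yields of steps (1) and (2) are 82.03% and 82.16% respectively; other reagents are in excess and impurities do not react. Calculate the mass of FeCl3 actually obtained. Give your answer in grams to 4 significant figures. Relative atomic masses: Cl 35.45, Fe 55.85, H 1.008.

218.4 g

Pure HCl = 542.2 × 0.8061 = 437.07 g.
M(HCl) = 1.008 + 35.45 = 36.458 g/mol.
M(FeCl3) = 55.85 + 3(35.45) = 162.20 g/mol.
n(HCl) = 437.07 / 36.458 = 11.988 mol.
Step 1 (HCl:Cl2 = 4:1): theoretical n(Cl2) = 2.9971 mol; at 82.03% yield, n(Cl2) = 2.4585 mol.
Step 2 (Cl2:FeCl3 = 3:2): theoretical n(FeCl3) = 1.6390 mol, so theoretical mass = 1.6390 × 162.20 = 265.84 g.
At 82.16% yield, actual mass of FeCl3 = 265.84 × 0.8216 = 218.42 g.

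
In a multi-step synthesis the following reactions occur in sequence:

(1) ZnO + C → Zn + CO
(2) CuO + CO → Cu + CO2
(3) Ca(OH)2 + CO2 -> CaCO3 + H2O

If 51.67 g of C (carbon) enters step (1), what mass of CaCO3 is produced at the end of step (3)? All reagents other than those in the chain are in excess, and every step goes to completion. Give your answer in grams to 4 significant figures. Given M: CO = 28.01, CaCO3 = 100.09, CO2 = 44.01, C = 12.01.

430.6 g

n(C) = 51.67 / 12.01 = 4.3022 mol.
Reaction (1): C→CO ratio 1:1 ⇒ n(CO) = 4.3022 mol.
Reaction (2): CO→CO2 ratio 1:1 ⇒ n(CO2) = 4.3022 mol.
Reaction (3): CO2→CaCO3 ratio 1:1 ⇒ n(CaCO3) = 4.3022 mol.
Mass of CaCO3 = 4.3022 × 100.09 = 430.61 g.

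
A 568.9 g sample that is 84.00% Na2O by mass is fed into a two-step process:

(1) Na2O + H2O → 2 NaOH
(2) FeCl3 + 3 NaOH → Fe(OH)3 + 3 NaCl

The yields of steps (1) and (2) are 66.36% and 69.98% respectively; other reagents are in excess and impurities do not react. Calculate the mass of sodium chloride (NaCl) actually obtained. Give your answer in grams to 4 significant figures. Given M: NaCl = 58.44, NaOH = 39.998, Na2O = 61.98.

Pure Na2O = 568.9 × 0.8400 = 477.88 g.
n(Na2O) = 477.88 / 61.98 = 7.7102 mol.
Step 1 (Na2O:NaOH = 1:2): theoretical n(NaOH) = 15.420 mol; at 66.36% yield, n(NaOH) = 10.233 mol.
Step 2 (NaOH:NaCl = 3:3): theoretical n(NaCl) = 10.233 mol, so theoretical mass = 10.233 × 58.44 = 598.01 g.
At 69.98% yield, actual mass of NaCl = 598.01 × 0.6998 = 418.49 g.

418.5 g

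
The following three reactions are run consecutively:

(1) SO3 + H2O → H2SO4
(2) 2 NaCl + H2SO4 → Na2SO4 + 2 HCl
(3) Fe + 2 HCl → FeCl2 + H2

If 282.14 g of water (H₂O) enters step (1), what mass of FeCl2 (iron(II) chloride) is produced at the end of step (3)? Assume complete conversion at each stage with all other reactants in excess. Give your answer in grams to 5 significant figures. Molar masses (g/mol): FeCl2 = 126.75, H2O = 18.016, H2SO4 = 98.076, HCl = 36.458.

n(H2O) = 282.14 / 18.016 = 15.6605 mol.
Reaction (1): H2O→H2SO4 ratio 1:1 ⇒ n(H2SO4) = 15.6605 mol.
Reaction (2): H2SO4→HCl ratio 1:2 ⇒ n(HCl) = 31.3210 mol.
Reaction (3): HCl→FeCl2 ratio 2:1 ⇒ n(FeCl2) = 15.6605 mol.
Mass of FeCl2 = 15.6605 × 126.75 = 1984.97 g.

1985.0 g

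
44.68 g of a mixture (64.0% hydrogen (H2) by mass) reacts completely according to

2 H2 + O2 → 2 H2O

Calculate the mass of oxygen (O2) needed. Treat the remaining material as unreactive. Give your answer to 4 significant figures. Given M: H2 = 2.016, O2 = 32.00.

226.9 g

Mass of pure H2 = 44.68 g × 0.640 = 28.595 g.
n(H2) = 28.595 g / 2.016 g/mol = 14.184 mol.
From the equation the H2:O2 mole ratio is 2:1, so n(O2) = 14.184 × 1/2 = 7.0921 mol.
Mass of O2 = 7.0921 mol × 32.00 g/mol = 226.95 g.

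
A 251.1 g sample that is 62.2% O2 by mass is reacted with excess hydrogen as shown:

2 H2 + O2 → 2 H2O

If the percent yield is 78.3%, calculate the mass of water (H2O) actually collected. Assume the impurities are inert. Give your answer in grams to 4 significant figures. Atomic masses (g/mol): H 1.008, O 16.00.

137.7 g

Pure O2 available = 251.1 g × 0.622 = 156.18 g.
M(O2) = 2(16.00) = 32.00 g/mol.
M(H2O) = 2(1.008) + 16.00 = 18.016 g/mol.
n(O2) = 156.18 g / 32.00 g/mol = 4.8808 mol.
From the equation the O2:H2O mole ratio is 1:2, so n(H2O) = 4.8808 × 2/1 = 9.7615 mol.
Mass of H2O = 9.7615 mol × 18.016 g/mol = 175.86 g.
Actual mass collected = 175.86 g × 0.783 = 137.70 g.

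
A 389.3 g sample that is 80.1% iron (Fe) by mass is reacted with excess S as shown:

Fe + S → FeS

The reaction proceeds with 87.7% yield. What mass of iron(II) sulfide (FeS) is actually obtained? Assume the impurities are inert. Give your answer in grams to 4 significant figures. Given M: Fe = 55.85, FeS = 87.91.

Pure Fe available = 389.3 g × 0.801 = 311.83 g.
n(Fe) = 311.83 g / 55.85 g/mol = 5.5833 mol.
From the equation the Fe:FeS mole ratio is 1:1, so n(FeS) = 5.5833 × 1/1 = 5.5833 mol.
Mass of FeS = 5.5833 mol × 87.91 g/mol = 490.83 g.
Actual mass collected = 490.83 g × 0.877 = 430.46 g.

430.5 g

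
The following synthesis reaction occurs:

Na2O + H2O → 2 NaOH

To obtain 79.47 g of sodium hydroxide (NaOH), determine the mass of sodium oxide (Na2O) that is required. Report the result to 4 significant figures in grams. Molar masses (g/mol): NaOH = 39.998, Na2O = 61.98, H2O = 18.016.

61.57 g

n(NaOH) = 79.470 g / 39.998 g/mol = 1.9868 mol.
From the equation the NaOH:Na2O mole ratio is 2:1, so n(Na2O) = 1.9868 × 1/2 = 0.99342 mol.
Mass of Na2O = 0.99342 mol × 61.98 g/mol = 61.572 g.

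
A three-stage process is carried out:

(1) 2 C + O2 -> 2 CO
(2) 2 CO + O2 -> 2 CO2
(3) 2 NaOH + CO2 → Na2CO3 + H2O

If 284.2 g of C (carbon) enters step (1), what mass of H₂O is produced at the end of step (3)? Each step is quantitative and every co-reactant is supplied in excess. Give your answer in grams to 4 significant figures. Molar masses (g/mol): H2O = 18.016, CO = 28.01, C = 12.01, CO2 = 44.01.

426.3 g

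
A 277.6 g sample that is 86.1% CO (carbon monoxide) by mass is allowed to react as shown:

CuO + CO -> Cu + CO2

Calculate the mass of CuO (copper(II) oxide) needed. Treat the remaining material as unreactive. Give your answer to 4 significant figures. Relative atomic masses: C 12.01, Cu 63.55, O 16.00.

678.8 g

Mass of pure CO = 277.6 g × 0.861 = 239.01 g.
M(CO) = 12.01 + 16.00 = 28.01 g/mol.
M(CuO) = 63.55 + 16.00 = 79.55 g/mol.
n(CO) = 239.01 g / 28.01 g/mol = 8.5332 mol.
From the equation the CO:CuO mole ratio is 1:1, so n(CuO) = 8.5332 × 1/1 = 8.5332 mol.
Mass of CuO = 8.5332 mol × 79.55 g/mol = 678.81 g.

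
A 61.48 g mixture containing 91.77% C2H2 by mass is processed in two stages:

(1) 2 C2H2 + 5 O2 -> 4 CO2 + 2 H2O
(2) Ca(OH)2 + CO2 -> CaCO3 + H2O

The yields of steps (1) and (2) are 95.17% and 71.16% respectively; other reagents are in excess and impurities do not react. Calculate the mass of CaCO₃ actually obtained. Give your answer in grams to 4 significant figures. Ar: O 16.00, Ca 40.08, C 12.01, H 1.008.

293.8 g

Pure C2H2 = 61.48 × 0.9177 = 56.420 g.
M(C2H2) = 2(12.01) + 2(1.008) = 26.036 g/mol.
M(CaCO3) = 40.08 + 12.01 + 3(16.00) = 100.09 g/mol.
n(C2H2) = 56.420 / 26.036 = 2.1670 mol.
Step 1 (C2H2:CO2 = 2:4): theoretical n(CO2) = 4.3340 mol; at 95.17% yield, n(CO2) = 4.1247 mol.
Step 2 (CO2:CaCO3 = 1:1): theoretical n(CaCO3) = 4.1247 mol, so theoretical mass = 4.1247 × 100.09 = 412.84 g.
At 71.16% yield, actual mass of CaCO3 = 412.84 × 0.7116 = 293.78 g.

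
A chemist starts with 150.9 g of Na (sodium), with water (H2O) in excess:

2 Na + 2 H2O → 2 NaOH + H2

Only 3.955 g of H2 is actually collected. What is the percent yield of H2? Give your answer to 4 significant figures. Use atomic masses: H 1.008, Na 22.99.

M(Na) = 22.99 g/mol.
M(H2) = 2(1.008) = 2.016 g/mol.
n(Na) = 150.90 g / 22.99 g/mol = 6.5637 mol.
From the equation the Na:H2 mole ratio is 2:1, so n(H2) = 6.5637 × 1/2 = 3.2819 mol.
Mass of H2 = 3.2819 mol × 2.016 g/mol = 6.6162 g.
This is the theoretical yield. Percent yield = 3.955 g / 6.6162 g × 100% = 59.777%.

59.78 %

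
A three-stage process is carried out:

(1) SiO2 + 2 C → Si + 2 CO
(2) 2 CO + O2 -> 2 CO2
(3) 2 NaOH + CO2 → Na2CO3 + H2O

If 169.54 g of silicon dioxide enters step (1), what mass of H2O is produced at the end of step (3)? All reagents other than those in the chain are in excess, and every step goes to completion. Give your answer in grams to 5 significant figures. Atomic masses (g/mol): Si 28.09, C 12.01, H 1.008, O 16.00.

M(SiO2) = 28.09 + 2(16.00) = 60.09 g/mol.
M(H2O) = 2(1.008) + 16.00 = 18.016 g/mol.
n(SiO2) = 169.54 / 60.09 = 2.82143 mol.
Reaction (1): SiO2→CO ratio 1:2 ⇒ n(CO) = 5.64287 mol.
Reaction (2): CO→CO2 ratio 2:2 ⇒ n(CO2) = 5.64287 mol.
Reaction (3): CO2→H2O ratio 1:1 ⇒ n(H2O) = 5.64287 mol.
Mass of H2O = 5.64287 × 18.016 = 101.662 g.

101.66 g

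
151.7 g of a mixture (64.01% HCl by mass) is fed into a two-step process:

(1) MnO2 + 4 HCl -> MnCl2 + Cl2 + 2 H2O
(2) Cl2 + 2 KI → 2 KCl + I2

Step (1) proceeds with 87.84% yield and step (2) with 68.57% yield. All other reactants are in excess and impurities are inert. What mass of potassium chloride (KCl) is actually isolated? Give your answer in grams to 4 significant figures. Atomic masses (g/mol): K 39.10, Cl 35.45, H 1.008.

59.80 g

Pure HCl = 151.7 × 0.6401 = 97.103 g.
M(HCl) = 1.008 + 35.45 = 36.458 g/mol.
M(KCl) = 39.10 + 35.45 = 74.55 g/mol.
n(HCl) = 97.103 / 36.458 = 2.6634 mol.
Step 1 (HCl:Cl2 = 4:1): theoretical n(Cl2) = 0.66586 mol; at 87.84% yield, n(Cl2) = 0.58489 mol.
Step 2 (Cl2:KCl = 1:2): theoretical n(KCl) = 1.1698 mol, so theoretical mass = 1.1698 × 74.55 = 87.207 g.
At 68.57% yield, actual mass of KCl = 87.207 × 0.6857 = 59.798 g.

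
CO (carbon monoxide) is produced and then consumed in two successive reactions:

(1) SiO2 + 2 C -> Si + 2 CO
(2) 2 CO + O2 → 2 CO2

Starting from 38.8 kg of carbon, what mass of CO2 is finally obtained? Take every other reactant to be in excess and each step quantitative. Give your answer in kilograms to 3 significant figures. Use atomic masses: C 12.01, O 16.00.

M(C) = 12.01 g/mol.
M(CO2) = 12.01 + 2(16.00) = 44.01 g/mol.
38.8 kg = 38800 g.
n(C) = 38800 / 12.01 = 3231 mol.
Step 1 gives a 2:2 ratio of C to CO, so n(CO) = 3231 mol.
In step 2 the CO:CO2 ratio is 2:2, so n(CO2) = 3231 mol.
Mass of CO2 = 3231 × 44.01 = 142200 g = 142 kg.

142 kg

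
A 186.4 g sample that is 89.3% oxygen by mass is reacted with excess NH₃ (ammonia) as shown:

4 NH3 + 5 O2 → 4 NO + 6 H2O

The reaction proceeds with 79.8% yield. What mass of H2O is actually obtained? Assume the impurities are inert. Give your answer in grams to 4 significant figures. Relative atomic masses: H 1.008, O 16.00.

89.74 g

Pure O2 available = 186.4 g × 0.893 = 166.46 g.
M(O2) = 2(16.00) = 32.00 g/mol.
M(H2O) = 2(1.008) + 16.00 = 18.016 g/mol.
n(O2) = 166.46 g / 32.00 g/mol = 5.2017 mol.
From the equation the O2:H2O mole ratio is 5:6, so n(H2O) = 5.2017 × 6/5 = 6.2421 mol.
Mass of H2O = 6.2421 mol × 18.016 g/mol = 112.46 g.
Actual mass collected = 112.46 g × 0.798 = 89.741 g.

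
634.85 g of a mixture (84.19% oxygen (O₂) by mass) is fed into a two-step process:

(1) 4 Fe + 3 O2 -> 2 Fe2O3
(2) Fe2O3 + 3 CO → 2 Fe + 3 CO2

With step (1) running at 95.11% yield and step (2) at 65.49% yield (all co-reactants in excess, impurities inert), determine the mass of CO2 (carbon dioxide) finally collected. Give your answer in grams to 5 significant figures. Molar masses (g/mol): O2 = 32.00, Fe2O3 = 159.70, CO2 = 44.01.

915.72 g

Pure O2 = 634.85 × 0.8419 = 534.480 g.
n(O2) = 534.480 / 32.00 = 16.7025 mol.
Step 1 (O2:Fe2O3 = 3:2): theoretical n(Fe2O3) = 11.1350 mol; at 95.11% yield, n(Fe2O3) = 10.5905 mol.
Step 2 (Fe2O3:CO2 = 1:3): theoretical n(CO2) = 31.7715 mol, so theoretical mass = 31.7715 × 44.01 = 1398.26 g.
At 65.49% yield, actual mass of CO2 = 1398.26 × 0.6549 = 915.723 g.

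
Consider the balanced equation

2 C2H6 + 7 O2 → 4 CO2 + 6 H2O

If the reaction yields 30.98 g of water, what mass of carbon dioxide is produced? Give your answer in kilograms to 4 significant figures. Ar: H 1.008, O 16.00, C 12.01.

M(H2O) = 2(1.008) + 16.00 = 18.016 g/mol.
M(CO2) = 12.01 + 2(16.00) = 44.01 g/mol.
n(H2O) = 30.980 g / 18.016 g/mol = 1.7196 mol.
From the equation the H2O:CO2 mole ratio is 6:4, so n(CO2) = 1.7196 × 4/6 = 1.1464 mol.
Mass of CO2 = 1.1464 mol × 44.01 g/mol = 50.453 g.
Converting to kg: 50.453 g = 0.05045 kg.

0.05045 kg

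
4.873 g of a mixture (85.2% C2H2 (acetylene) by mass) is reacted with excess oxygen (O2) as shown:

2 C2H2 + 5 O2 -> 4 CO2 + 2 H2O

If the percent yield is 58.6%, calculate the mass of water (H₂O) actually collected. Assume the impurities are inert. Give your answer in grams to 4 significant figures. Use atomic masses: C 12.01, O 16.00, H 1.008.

Pure C2H2 available = 4.873 g × 0.852 = 4.1518 g.
M(C2H2) = 2(12.01) + 2(1.008) = 26.036 g/mol.
M(H2O) = 2(1.008) + 16.00 = 18.016 g/mol.
n(C2H2) = 4.1518 g / 26.036 g/mol = 0.15946 mol.
From the equation the C2H2:H2O mole ratio is 2:2, so n(H2O) = 0.15946 × 2/2 = 0.15946 mol.
Mass of H2O = 0.15946 mol × 18.016 g/mol = 2.8729 g.
Actual mass collected = 2.8729 g × 0.586 = 1.6835 g.

1.684 g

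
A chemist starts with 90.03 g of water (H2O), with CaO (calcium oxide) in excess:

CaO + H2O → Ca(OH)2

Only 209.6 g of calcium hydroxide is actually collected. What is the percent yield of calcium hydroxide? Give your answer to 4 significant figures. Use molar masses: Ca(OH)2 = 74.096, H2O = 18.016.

56.61 %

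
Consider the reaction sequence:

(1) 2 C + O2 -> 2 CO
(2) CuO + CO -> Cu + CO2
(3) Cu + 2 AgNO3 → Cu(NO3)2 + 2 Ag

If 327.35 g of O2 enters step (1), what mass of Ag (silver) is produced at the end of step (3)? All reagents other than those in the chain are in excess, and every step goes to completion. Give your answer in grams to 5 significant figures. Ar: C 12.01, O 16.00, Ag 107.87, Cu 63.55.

4413.9 g

M(O2) = 2(16.00) = 32.00 g/mol.
M(Ag) = 107.87 g/mol.
n(O2) = 327.35 / 32.00 = 10.2297 mol.
Reaction (1): O2→CO ratio 1:2 ⇒ n(CO) = 20.4594 mol.
Reaction (2): CO→Cu ratio 1:1 ⇒ n(Cu) = 20.4594 mol.
Reaction (3): Cu→Ag ratio 1:2 ⇒ n(Ag) = 40.9188 mol.
Mass of Ag = 40.9188 × 107.87 = 4413.91 g.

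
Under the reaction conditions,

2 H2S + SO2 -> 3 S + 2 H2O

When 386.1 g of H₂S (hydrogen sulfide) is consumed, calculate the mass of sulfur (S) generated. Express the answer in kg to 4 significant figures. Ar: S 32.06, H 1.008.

M(H2S) = 2(1.008) + 32.06 = 34.076 g/mol.
M(S) = 32.06 g/mol.
n(H2S) = 386.10 g / 34.076 g/mol = 11.331 mol.
From the equation the H2S:S mole ratio is 2:3, so n(S) = 11.331 × 3/2 = 16.996 mol.
Mass of S = 16.996 mol × 32.06 g/mol = 544.89 g.
Converting to kg: 544.89 g = 0.5449 kg.

0.5449 kg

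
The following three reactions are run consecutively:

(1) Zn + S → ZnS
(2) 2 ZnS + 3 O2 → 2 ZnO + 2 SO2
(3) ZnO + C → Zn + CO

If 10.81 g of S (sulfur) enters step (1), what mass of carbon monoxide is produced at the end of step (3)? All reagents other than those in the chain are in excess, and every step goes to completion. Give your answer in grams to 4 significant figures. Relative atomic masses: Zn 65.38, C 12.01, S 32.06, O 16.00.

9.444 g

M(S) = 32.06 g/mol.
M(CO) = 12.01 + 16.00 = 28.01 g/mol.
n(S) = 10.81 / 32.06 = 0.33718 mol.
Reaction (1): S→ZnS ratio 1:1 ⇒ n(ZnS) = 0.33718 mol.
Reaction (2): ZnS→ZnO ratio 2:2 ⇒ n(ZnO) = 0.33718 mol.
Reaction (3): ZnO→CO ratio 1:1 ⇒ n(CO) = 0.33718 mol.
Mass of CO = 0.33718 × 28.01 = 9.4444 g.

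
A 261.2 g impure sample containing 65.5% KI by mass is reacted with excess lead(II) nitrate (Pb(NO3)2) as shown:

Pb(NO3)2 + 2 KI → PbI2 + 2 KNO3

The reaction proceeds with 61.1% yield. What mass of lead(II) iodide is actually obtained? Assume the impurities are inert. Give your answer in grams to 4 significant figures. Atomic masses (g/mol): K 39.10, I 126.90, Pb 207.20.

145.2 g

Pure KI available = 261.2 g × 0.655 = 171.09 g.
M(KI) = 39.10 + 126.90 = 166.00 g/mol.
M(PbI2) = 207.20 + 2(126.90) = 461.00 g/mol.
n(KI) = 171.09 g / 166.00 g/mol = 1.0306 mol.
From the equation the KI:PbI2 mole ratio is 2:1, so n(PbI2) = 1.0306 × 1/2 = 0.51532 mol.
Mass of PbI2 = 0.51532 mol × 461.00 g/mol = 237.56 g.
Actual mass collected = 237.56 g × 0.611 = 145.15 g.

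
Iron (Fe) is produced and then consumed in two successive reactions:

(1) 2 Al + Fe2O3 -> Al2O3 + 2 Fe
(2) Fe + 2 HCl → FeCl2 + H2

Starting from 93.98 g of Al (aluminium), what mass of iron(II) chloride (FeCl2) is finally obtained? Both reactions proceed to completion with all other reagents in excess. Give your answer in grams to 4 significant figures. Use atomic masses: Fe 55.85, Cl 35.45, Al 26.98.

441.5 g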